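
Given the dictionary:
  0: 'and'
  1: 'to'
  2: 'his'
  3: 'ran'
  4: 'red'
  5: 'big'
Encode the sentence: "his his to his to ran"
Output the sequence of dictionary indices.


Look up each word in the dictionary:
  'his' -> 2
  'his' -> 2
  'to' -> 1
  'his' -> 2
  'to' -> 1
  'ran' -> 3

Encoded: [2, 2, 1, 2, 1, 3]


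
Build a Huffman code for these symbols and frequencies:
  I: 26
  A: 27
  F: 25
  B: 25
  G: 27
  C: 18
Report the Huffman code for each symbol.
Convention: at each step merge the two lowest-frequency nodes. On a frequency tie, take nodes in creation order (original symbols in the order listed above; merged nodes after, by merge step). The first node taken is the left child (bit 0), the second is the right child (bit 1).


Huffman tree construction:
Step 1: Merge C(18) + F(25) = 43
Step 2: Merge B(25) + I(26) = 51
Step 3: Merge A(27) + G(27) = 54
Step 4: Merge (C+F)(43) + (B+I)(51) = 94
Step 5: Merge (A+G)(54) + ((C+F)+(B+I))(94) = 148
Read each symbol's code off the tree from the root (left child = 0, right child = 1).

Codes:
  I: 111 (length 3)
  A: 00 (length 2)
  F: 101 (length 3)
  B: 110 (length 3)
  G: 01 (length 2)
  C: 100 (length 3)
Average code length: 390/148 = 2.6351 bits/symbol


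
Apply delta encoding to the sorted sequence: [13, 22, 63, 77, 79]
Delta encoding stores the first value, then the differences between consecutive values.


First value: 13
Deltas:
  22 - 13 = 9
  63 - 22 = 41
  77 - 63 = 14
  79 - 77 = 2


Delta encoded: [13, 9, 41, 14, 2]


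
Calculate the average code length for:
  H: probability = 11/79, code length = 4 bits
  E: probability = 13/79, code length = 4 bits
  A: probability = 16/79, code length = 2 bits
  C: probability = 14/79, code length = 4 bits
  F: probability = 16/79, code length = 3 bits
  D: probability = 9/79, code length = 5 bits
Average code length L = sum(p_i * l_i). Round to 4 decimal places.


Weighted contributions p_i * l_i:
  H: (11/79) * 4 = 44/79
  E: (13/79) * 4 = 52/79
  A: (16/79) * 2 = 32/79
  C: (14/79) * 4 = 56/79
  F: (16/79) * 3 = 48/79
  D: (9/79) * 5 = 45/79
Sum = (44 + 52 + 32 + 56 + 48 + 45)/79 = 277/79

L = 277/79 = 3.5063 bits/symbol


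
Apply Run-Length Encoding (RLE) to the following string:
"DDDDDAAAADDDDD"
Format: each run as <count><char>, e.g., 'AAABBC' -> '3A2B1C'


Scanning runs left to right:
  i=0: run of 'D' x 5 -> '5D'
  i=5: run of 'A' x 4 -> '4A'
  i=9: run of 'D' x 5 -> '5D'

RLE = 5D4A5D


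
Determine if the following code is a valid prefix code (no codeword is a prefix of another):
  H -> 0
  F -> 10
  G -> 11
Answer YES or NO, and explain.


Checking each pair (does one codeword prefix another?):
  H='0' vs F='10': no prefix
  H='0' vs G='11': no prefix
  F='10' vs H='0': no prefix
  F='10' vs G='11': no prefix
  G='11' vs H='0': no prefix
  G='11' vs F='10': no prefix
No violation found over all pairs.

YES -- this is a valid prefix code. No codeword is a prefix of any other codeword.


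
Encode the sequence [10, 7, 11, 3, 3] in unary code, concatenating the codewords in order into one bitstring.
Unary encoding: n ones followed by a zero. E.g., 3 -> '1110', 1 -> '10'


Encode each number as n ones followed by a terminating 0:
  10 -> 11111111110 (11 bits)
  7 -> 11111110 (8 bits)
  11 -> 111111111110 (12 bits)
  3 -> 1110 (4 bits)
  3 -> 1110 (4 bits)
Total length = 11 + 8 + 12 + 4 + 4 = 39 bits.

Unary([10, 7, 11, 3, 3]) = 111111111101111111011111111111011101110 (39 bits)


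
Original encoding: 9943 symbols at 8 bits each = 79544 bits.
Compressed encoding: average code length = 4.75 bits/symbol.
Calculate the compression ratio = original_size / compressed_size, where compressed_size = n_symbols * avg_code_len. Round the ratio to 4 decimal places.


original_size = n_symbols * orig_bits = 9943 * 8 = 79544 bits
compressed_size = n_symbols * avg_code_len = 9943 * 4.75 = 47229.25 bits
ratio = original_size / compressed_size = 79544 / 47229.25 = 1.6842

Compression ratio = 1.6842


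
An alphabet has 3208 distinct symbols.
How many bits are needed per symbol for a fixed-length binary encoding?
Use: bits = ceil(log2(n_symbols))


log2(3208) = 11.6475
Bracket: 2^11 = 2048 < 3208 <= 2^12 = 4096
So ceil(log2(3208)) = 12

bits = ceil(log2(3208)) = ceil(11.6475) = 12 bits


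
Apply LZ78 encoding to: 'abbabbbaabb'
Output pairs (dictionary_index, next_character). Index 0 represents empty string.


LZ78 encoding steps:
Dictionary: {0: ''}
Step 1: w='' (idx 0), next='a' -> output (0, 'a'), add 'a' as idx 1
Step 2: w='' (idx 0), next='b' -> output (0, 'b'), add 'b' as idx 2
Step 3: w='b' (idx 2), next='a' -> output (2, 'a'), add 'ba' as idx 3
Step 4: w='b' (idx 2), next='b' -> output (2, 'b'), add 'bb' as idx 4
Step 5: w='ba' (idx 3), next='a' -> output (3, 'a'), add 'baa' as idx 5
Step 6: w='bb' (idx 4), end of input -> output (4, '')


Encoded: [(0, 'a'), (0, 'b'), (2, 'a'), (2, 'b'), (3, 'a'), (4, '')]


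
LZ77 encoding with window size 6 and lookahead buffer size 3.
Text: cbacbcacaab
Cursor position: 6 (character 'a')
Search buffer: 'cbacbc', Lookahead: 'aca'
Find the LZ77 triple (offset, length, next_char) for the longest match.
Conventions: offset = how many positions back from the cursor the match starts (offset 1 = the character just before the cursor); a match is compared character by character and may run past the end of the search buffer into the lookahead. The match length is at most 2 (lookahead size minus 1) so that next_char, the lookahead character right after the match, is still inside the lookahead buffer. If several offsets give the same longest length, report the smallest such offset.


Try each offset into the search buffer:
  offset=1 (pos 5, char 'c'): match length 0
  offset=2 (pos 4, char 'b'): match length 0
  offset=3 (pos 3, char 'c'): match length 0
  offset=4 (pos 2, char 'a'): match length 2
  offset=5 (pos 1, char 'b'): match length 0
  offset=6 (pos 0, char 'c'): match length 0
Longest match has length 2 at offset 4.
next_char = character at position 6 + 2 = 8 -> 'a'

Best match: offset=4, length=2 (matching 'ac' starting at position 2)
LZ77 triple: (4, 2, 'a')


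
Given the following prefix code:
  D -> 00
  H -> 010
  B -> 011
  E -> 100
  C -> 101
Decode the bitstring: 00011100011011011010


Decoding step by step:
Bits 00 -> D
Bits 011 -> B
Bits 100 -> E
Bits 011 -> B
Bits 011 -> B
Bits 011 -> B
Bits 010 -> H


Decoded message: DBEBBBH


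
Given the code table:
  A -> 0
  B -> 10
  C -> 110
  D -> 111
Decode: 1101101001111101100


Decoding:
110 -> C
110 -> C
10 -> B
0 -> A
111 -> D
110 -> C
110 -> C
0 -> A


Result: CCBADCCA


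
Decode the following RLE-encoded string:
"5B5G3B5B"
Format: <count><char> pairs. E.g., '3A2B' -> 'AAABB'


Expanding each <count><char> pair:
  5B -> 'BBBBB'
  5G -> 'GGGGG'
  3B -> 'BBB'
  5B -> 'BBBBB'

Decoded = BBBBBGGGGGBBBBBBBB


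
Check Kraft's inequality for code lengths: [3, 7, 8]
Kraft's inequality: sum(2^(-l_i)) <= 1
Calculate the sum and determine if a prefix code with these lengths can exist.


Sum = 2^(-3) + 2^(-7) + 2^(-8)
    = 0.125 + 0.0078125 + 0.00390625
    = 35/256 = 0.13671875
Since 0.13671875 <= 1, Kraft's inequality IS satisfied.
A prefix code with these lengths CAN exist.

Kraft sum = 0.13671875. Satisfied.


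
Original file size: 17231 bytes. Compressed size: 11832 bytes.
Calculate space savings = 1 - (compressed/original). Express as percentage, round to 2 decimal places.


ratio = compressed/original = 11832/17231 = 0.686669
savings = 1 - ratio = 1 - 0.686669 = 0.313331
as a percentage: 0.313331 * 100 = 31.33%

Space savings = 1 - 11832/17231 = 31.33%


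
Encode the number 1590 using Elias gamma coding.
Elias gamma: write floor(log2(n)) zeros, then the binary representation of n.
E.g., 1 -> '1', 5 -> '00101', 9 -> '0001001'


num_bits = floor(log2(1590)) + 1 = 11
leading_zeros = num_bits - 1 = 10
binary(1590) = 11000110110

Elias gamma(1590) = '0000000000' + '11000110110' = 000000000011000110110 (21 bits)


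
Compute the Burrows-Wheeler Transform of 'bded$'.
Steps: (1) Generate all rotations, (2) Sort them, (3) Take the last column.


Rotations (sorted):
  0: $bded -> last char: d
  1: bded$ -> last char: $
  2: d$bde -> last char: e
  3: ded$b -> last char: b
  4: ed$bd -> last char: d


BWT = d$ebd


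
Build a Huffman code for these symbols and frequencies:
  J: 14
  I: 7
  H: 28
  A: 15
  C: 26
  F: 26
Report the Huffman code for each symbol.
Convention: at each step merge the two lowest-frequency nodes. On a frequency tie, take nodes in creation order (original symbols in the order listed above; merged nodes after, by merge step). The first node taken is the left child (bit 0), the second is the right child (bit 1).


Huffman tree construction:
Step 1: Merge I(7) + J(14) = 21
Step 2: Merge A(15) + (I+J)(21) = 36
Step 3: Merge C(26) + F(26) = 52
Step 4: Merge H(28) + (A+(I+J))(36) = 64
Step 5: Merge (C+F)(52) + (H+(A+(I+J)))(64) = 116
Read each symbol's code off the tree from the root (left child = 0, right child = 1).

Codes:
  J: 1111 (length 4)
  I: 1110 (length 4)
  H: 10 (length 2)
  A: 110 (length 3)
  C: 00 (length 2)
  F: 01 (length 2)
Average code length: 289/116 = 2.4914 bits/symbol


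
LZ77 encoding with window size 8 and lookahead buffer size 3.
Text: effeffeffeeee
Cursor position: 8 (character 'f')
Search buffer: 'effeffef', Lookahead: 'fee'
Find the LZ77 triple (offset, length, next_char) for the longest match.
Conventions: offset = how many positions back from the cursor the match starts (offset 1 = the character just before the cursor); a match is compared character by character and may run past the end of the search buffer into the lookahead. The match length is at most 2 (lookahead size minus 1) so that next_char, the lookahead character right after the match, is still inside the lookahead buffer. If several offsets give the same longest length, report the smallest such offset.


Try each offset into the search buffer:
  offset=1 (pos 7, char 'f'): match length 1
  offset=2 (pos 6, char 'e'): match length 0
  offset=3 (pos 5, char 'f'): match length 2
  offset=4 (pos 4, char 'f'): match length 1
  offset=5 (pos 3, char 'e'): match length 0
  offset=6 (pos 2, char 'f'): match length 2
  offset=7 (pos 1, char 'f'): match length 1
  offset=8 (pos 0, char 'e'): match length 0
Longest match has length 2, found at offsets 3, 6; take the smallest, offset 3.
next_char = character at position 8 + 2 = 10 -> 'e'

Best match: offset=3, length=2 (matching 'fe' starting at position 5)
LZ77 triple: (3, 2, 'e')


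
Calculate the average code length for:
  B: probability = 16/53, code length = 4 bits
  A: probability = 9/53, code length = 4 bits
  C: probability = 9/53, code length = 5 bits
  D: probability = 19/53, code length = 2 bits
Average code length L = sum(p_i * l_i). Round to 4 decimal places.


Weighted contributions p_i * l_i:
  B: (16/53) * 4 = 64/53
  A: (9/53) * 4 = 36/53
  C: (9/53) * 5 = 45/53
  D: (19/53) * 2 = 38/53
Sum = (64 + 36 + 45 + 38)/53 = 183/53

L = 183/53 = 3.4528 bits/symbol


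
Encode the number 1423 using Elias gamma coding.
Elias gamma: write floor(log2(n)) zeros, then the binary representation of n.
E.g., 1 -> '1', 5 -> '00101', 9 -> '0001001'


num_bits = floor(log2(1423)) + 1 = 11
leading_zeros = num_bits - 1 = 10
binary(1423) = 10110001111

Elias gamma(1423) = '0000000000' + '10110001111' = 000000000010110001111 (21 bits)


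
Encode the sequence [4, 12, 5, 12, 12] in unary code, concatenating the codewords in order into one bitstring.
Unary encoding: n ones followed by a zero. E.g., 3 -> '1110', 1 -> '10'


Encode each number as n ones followed by a terminating 0:
  4 -> 11110 (5 bits)
  12 -> 1111111111110 (13 bits)
  5 -> 111110 (6 bits)
  12 -> 1111111111110 (13 bits)
  12 -> 1111111111110 (13 bits)
Total length = 5 + 13 + 6 + 13 + 13 = 50 bits.

Unary([4, 12, 5, 12, 12]) = 11110111111111111011111011111111111101111111111110 (50 bits)


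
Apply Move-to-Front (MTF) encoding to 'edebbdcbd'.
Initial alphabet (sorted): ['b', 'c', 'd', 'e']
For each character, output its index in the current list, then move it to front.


MTF encoding:
'e': index 3 in ['b', 'c', 'd', 'e'] -> ['e', 'b', 'c', 'd']
'd': index 3 in ['e', 'b', 'c', 'd'] -> ['d', 'e', 'b', 'c']
'e': index 1 in ['d', 'e', 'b', 'c'] -> ['e', 'd', 'b', 'c']
'b': index 2 in ['e', 'd', 'b', 'c'] -> ['b', 'e', 'd', 'c']
'b': index 0 in ['b', 'e', 'd', 'c'] -> ['b', 'e', 'd', 'c']
'd': index 2 in ['b', 'e', 'd', 'c'] -> ['d', 'b', 'e', 'c']
'c': index 3 in ['d', 'b', 'e', 'c'] -> ['c', 'd', 'b', 'e']
'b': index 2 in ['c', 'd', 'b', 'e'] -> ['b', 'c', 'd', 'e']
'd': index 2 in ['b', 'c', 'd', 'e'] -> ['d', 'b', 'c', 'e']


Output: [3, 3, 1, 2, 0, 2, 3, 2, 2]


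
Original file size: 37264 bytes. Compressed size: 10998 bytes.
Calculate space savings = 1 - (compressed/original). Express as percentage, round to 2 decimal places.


ratio = compressed/original = 10998/37264 = 0.295137
savings = 1 - ratio = 1 - 0.295137 = 0.704863
as a percentage: 0.704863 * 100 = 70.49%

Space savings = 1 - 10998/37264 = 70.49%


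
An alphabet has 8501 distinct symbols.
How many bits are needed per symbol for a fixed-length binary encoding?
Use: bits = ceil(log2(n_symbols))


log2(8501) = 13.0534
Bracket: 2^13 = 8192 < 8501 <= 2^14 = 16384
So ceil(log2(8501)) = 14

bits = ceil(log2(8501)) = ceil(13.0534) = 14 bits


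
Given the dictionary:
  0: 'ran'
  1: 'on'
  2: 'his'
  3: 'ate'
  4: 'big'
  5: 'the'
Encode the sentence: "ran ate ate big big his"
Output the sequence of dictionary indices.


Look up each word in the dictionary:
  'ran' -> 0
  'ate' -> 3
  'ate' -> 3
  'big' -> 4
  'big' -> 4
  'his' -> 2

Encoded: [0, 3, 3, 4, 4, 2]


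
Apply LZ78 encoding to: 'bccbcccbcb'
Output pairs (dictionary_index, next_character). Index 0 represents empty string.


LZ78 encoding steps:
Dictionary: {0: ''}
Step 1: w='' (idx 0), next='b' -> output (0, 'b'), add 'b' as idx 1
Step 2: w='' (idx 0), next='c' -> output (0, 'c'), add 'c' as idx 2
Step 3: w='c' (idx 2), next='b' -> output (2, 'b'), add 'cb' as idx 3
Step 4: w='c' (idx 2), next='c' -> output (2, 'c'), add 'cc' as idx 4
Step 5: w='cb' (idx 3), next='c' -> output (3, 'c'), add 'cbc' as idx 5
Step 6: w='b' (idx 1), end of input -> output (1, '')


Encoded: [(0, 'b'), (0, 'c'), (2, 'b'), (2, 'c'), (3, 'c'), (1, '')]


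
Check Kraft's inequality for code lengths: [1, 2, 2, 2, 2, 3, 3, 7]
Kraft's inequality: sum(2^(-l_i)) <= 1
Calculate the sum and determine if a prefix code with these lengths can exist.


Sum = 2^(-1) + 2^(-2) + 2^(-2) + 2^(-2) + 2^(-2) + 2^(-3) + 2^(-3) + 2^(-7)
    = 0.5 + 0.25 + 0.25 + 0.25 + 0.25 + 0.125 + 0.125 + 0.0078125
    = 225/128 = 1.7578125
Since 1.7578125 > 1, Kraft's inequality is NOT satisfied.
A prefix code with these lengths CANNOT exist.

Kraft sum = 1.7578125. Not satisfied.


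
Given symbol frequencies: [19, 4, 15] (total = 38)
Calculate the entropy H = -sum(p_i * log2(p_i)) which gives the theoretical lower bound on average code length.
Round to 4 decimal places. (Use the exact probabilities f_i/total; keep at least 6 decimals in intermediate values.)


Per-symbol terms -p_i * log2(p_i) with p_i = f_i/38:
  p = 19/38 = 0.500000: log2(p) = -1.000000, -p*log2(p) = 0.500000
  p = 4/38 = 0.105263: log2(p) = -3.247928, -p*log2(p) = 0.341887
  p = 15/38 = 0.394737: log2(p) = -1.341037, -p*log2(p) = 0.529357
H = 0.500000 + 0.341887 + 0.529357 = 1.371244

H = 1.3712 bits/symbol


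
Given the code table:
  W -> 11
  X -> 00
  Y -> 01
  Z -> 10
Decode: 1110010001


Decoding:
11 -> W
10 -> Z
01 -> Y
00 -> X
01 -> Y


Result: WZYXY


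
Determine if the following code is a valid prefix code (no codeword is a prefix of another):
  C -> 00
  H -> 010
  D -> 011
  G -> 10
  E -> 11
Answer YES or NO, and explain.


Checking each pair (does one codeword prefix another?):
  C='00' vs H='010': no prefix
  C='00' vs D='011': no prefix
  C='00' vs G='10': no prefix
  C='00' vs E='11': no prefix
  H='010' vs C='00': no prefix
  H='010' vs D='011': no prefix
  H='010' vs G='10': no prefix
  H='010' vs E='11': no prefix
  D='011' vs C='00': no prefix
  D='011' vs H='010': no prefix
  D='011' vs G='10': no prefix
  D='011' vs E='11': no prefix
  G='10' vs C='00': no prefix
  G='10' vs H='010': no prefix
  G='10' vs D='011': no prefix
  G='10' vs E='11': no prefix
  E='11' vs C='00': no prefix
  E='11' vs H='010': no prefix
  E='11' vs D='011': no prefix
  E='11' vs G='10': no prefix
No violation found over all pairs.

YES -- this is a valid prefix code. No codeword is a prefix of any other codeword.


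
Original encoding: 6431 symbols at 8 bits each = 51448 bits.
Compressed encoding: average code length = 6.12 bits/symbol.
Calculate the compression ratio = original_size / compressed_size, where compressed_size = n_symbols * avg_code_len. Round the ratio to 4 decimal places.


original_size = n_symbols * orig_bits = 6431 * 8 = 51448 bits
compressed_size = n_symbols * avg_code_len = 6431 * 6.12 = 39357.72 bits
ratio = original_size / compressed_size = 51448 / 39357.72 = 1.3072

Compression ratio = 1.3072


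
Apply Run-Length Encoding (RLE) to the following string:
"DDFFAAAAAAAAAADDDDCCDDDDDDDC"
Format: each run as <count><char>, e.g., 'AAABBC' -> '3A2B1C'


Scanning runs left to right:
  i=0: run of 'D' x 2 -> '2D'
  i=2: run of 'F' x 2 -> '2F'
  i=4: run of 'A' x 10 -> '10A'
  i=14: run of 'D' x 4 -> '4D'
  i=18: run of 'C' x 2 -> '2C'
  i=20: run of 'D' x 7 -> '7D'
  i=27: run of 'C' x 1 -> '1C'

RLE = 2D2F10A4D2C7D1C


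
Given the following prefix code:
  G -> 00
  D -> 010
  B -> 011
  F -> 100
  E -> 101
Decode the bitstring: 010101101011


Decoding step by step:
Bits 010 -> D
Bits 101 -> E
Bits 101 -> E
Bits 011 -> B


Decoded message: DEEB


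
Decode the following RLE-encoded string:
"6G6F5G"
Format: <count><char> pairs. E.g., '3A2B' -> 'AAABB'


Expanding each <count><char> pair:
  6G -> 'GGGGGG'
  6F -> 'FFFFFF'
  5G -> 'GGGGG'

Decoded = GGGGGGFFFFFFGGGGG


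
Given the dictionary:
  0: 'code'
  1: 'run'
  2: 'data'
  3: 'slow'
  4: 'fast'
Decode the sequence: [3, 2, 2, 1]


Look up each index in the dictionary:
  3 -> 'slow'
  2 -> 'data'
  2 -> 'data'
  1 -> 'run'

Decoded: "slow data data run"


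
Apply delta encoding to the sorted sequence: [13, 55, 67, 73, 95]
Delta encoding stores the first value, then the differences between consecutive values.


First value: 13
Deltas:
  55 - 13 = 42
  67 - 55 = 12
  73 - 67 = 6
  95 - 73 = 22


Delta encoded: [13, 42, 12, 6, 22]


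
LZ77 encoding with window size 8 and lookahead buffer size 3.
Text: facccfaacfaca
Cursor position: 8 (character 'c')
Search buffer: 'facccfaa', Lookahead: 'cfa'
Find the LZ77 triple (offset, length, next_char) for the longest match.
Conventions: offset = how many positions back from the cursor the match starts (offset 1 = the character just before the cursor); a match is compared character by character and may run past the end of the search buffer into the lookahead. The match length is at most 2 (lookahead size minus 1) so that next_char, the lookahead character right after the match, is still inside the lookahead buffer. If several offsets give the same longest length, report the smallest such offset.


Try each offset into the search buffer:
  offset=1 (pos 7, char 'a'): match length 0
  offset=2 (pos 6, char 'a'): match length 0
  offset=3 (pos 5, char 'f'): match length 0
  offset=4 (pos 4, char 'c'): match length 2
  offset=5 (pos 3, char 'c'): match length 1
  offset=6 (pos 2, char 'c'): match length 1
  offset=7 (pos 1, char 'a'): match length 0
  offset=8 (pos 0, char 'f'): match length 0
Longest match has length 2 at offset 4.
next_char = character at position 8 + 2 = 10 -> 'a'

Best match: offset=4, length=2 (matching 'cf' starting at position 4)
LZ77 triple: (4, 2, 'a')


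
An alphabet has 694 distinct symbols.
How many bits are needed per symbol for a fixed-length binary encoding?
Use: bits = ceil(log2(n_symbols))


log2(694) = 9.4388
Bracket: 2^9 = 512 < 694 <= 2^10 = 1024
So ceil(log2(694)) = 10

bits = ceil(log2(694)) = ceil(9.4388) = 10 bits


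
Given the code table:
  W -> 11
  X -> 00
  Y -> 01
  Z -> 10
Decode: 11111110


Decoding:
11 -> W
11 -> W
11 -> W
10 -> Z


Result: WWWZ


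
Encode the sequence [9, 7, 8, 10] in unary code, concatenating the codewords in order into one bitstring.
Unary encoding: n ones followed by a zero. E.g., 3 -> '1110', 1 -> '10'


Encode each number as n ones followed by a terminating 0:
  9 -> 1111111110 (10 bits)
  7 -> 11111110 (8 bits)
  8 -> 111111110 (9 bits)
  10 -> 11111111110 (11 bits)
Total length = 10 + 8 + 9 + 11 = 38 bits.

Unary([9, 7, 8, 10]) = 11111111101111111011111111011111111110 (38 bits)


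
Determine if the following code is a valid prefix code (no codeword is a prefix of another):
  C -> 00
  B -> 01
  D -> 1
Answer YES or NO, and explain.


Checking each pair (does one codeword prefix another?):
  C='00' vs B='01': no prefix
  C='00' vs D='1': no prefix
  B='01' vs C='00': no prefix
  B='01' vs D='1': no prefix
  D='1' vs C='00': no prefix
  D='1' vs B='01': no prefix
No violation found over all pairs.

YES -- this is a valid prefix code. No codeword is a prefix of any other codeword.


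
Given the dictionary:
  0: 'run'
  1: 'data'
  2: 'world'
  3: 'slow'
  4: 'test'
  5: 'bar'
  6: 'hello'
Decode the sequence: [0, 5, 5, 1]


Look up each index in the dictionary:
  0 -> 'run'
  5 -> 'bar'
  5 -> 'bar'
  1 -> 'data'

Decoded: "run bar bar data"


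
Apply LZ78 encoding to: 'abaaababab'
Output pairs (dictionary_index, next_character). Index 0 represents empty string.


LZ78 encoding steps:
Dictionary: {0: ''}
Step 1: w='' (idx 0), next='a' -> output (0, 'a'), add 'a' as idx 1
Step 2: w='' (idx 0), next='b' -> output (0, 'b'), add 'b' as idx 2
Step 3: w='a' (idx 1), next='a' -> output (1, 'a'), add 'aa' as idx 3
Step 4: w='a' (idx 1), next='b' -> output (1, 'b'), add 'ab' as idx 4
Step 5: w='ab' (idx 4), next='a' -> output (4, 'a'), add 'aba' as idx 5
Step 6: w='b' (idx 2), end of input -> output (2, '')


Encoded: [(0, 'a'), (0, 'b'), (1, 'a'), (1, 'b'), (4, 'a'), (2, '')]


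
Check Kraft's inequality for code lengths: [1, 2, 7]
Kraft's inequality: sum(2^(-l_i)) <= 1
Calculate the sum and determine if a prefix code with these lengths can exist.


Sum = 2^(-1) + 2^(-2) + 2^(-7)
    = 0.5 + 0.25 + 0.0078125
    = 97/128 = 0.7578125
Since 0.7578125 <= 1, Kraft's inequality IS satisfied.
A prefix code with these lengths CAN exist.

Kraft sum = 0.7578125. Satisfied.


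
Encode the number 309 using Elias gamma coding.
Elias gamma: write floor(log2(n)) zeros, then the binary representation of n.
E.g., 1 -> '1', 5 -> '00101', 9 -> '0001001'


num_bits = floor(log2(309)) + 1 = 9
leading_zeros = num_bits - 1 = 8
binary(309) = 100110101

Elias gamma(309) = '00000000' + '100110101' = 00000000100110101 (17 bits)


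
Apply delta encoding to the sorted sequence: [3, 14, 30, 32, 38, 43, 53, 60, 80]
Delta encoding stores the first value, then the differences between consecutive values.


First value: 3
Deltas:
  14 - 3 = 11
  30 - 14 = 16
  32 - 30 = 2
  38 - 32 = 6
  43 - 38 = 5
  53 - 43 = 10
  60 - 53 = 7
  80 - 60 = 20


Delta encoded: [3, 11, 16, 2, 6, 5, 10, 7, 20]


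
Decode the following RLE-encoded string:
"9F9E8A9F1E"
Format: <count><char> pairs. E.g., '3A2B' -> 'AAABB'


Expanding each <count><char> pair:
  9F -> 'FFFFFFFFF'
  9E -> 'EEEEEEEEE'
  8A -> 'AAAAAAAA'
  9F -> 'FFFFFFFFF'
  1E -> 'E'

Decoded = FFFFFFFFFEEEEEEEEEAAAAAAAAFFFFFFFFFE


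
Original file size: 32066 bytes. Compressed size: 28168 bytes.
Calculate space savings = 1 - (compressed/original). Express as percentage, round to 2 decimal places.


ratio = compressed/original = 28168/32066 = 0.878438
savings = 1 - ratio = 1 - 0.878438 = 0.121562
as a percentage: 0.121562 * 100 = 12.16%

Space savings = 1 - 28168/32066 = 12.16%


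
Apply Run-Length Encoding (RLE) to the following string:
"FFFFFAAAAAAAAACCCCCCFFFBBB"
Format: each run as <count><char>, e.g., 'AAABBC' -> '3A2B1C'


Scanning runs left to right:
  i=0: run of 'F' x 5 -> '5F'
  i=5: run of 'A' x 9 -> '9A'
  i=14: run of 'C' x 6 -> '6C'
  i=20: run of 'F' x 3 -> '3F'
  i=23: run of 'B' x 3 -> '3B'

RLE = 5F9A6C3F3B


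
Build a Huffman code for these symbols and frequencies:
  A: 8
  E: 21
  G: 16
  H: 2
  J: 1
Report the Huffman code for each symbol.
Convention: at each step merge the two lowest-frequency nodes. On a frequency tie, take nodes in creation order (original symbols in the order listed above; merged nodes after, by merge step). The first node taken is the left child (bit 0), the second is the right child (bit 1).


Huffman tree construction:
Step 1: Merge J(1) + H(2) = 3
Step 2: Merge (J+H)(3) + A(8) = 11
Step 3: Merge ((J+H)+A)(11) + G(16) = 27
Step 4: Merge E(21) + (((J+H)+A)+G)(27) = 48
Read each symbol's code off the tree from the root (left child = 0, right child = 1).

Codes:
  A: 101 (length 3)
  E: 0 (length 1)
  G: 11 (length 2)
  H: 1001 (length 4)
  J: 1000 (length 4)
Average code length: 89/48 = 1.8542 bits/symbol


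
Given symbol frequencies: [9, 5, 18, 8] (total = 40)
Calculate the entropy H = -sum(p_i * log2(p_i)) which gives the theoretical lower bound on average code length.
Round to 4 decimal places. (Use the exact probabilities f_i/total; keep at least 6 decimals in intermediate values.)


Per-symbol terms -p_i * log2(p_i) with p_i = f_i/40:
  p = 9/40 = 0.225000: log2(p) = -2.152003, -p*log2(p) = 0.484201
  p = 5/40 = 0.125000: log2(p) = -3.000000, -p*log2(p) = 0.375000
  p = 18/40 = 0.450000: log2(p) = -1.152003, -p*log2(p) = 0.518401
  p = 8/40 = 0.200000: log2(p) = -2.321928, -p*log2(p) = 0.464386
H = 0.484201 + 0.375000 + 0.518401 + 0.464386 = 1.841988

H = 1.842 bits/symbol


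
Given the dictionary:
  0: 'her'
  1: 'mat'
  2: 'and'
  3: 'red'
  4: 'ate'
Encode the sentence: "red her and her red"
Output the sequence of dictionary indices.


Look up each word in the dictionary:
  'red' -> 3
  'her' -> 0
  'and' -> 2
  'her' -> 0
  'red' -> 3

Encoded: [3, 0, 2, 0, 3]


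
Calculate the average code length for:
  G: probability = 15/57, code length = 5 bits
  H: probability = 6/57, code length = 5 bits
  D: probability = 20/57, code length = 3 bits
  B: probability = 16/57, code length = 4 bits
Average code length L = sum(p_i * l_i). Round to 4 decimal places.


Weighted contributions p_i * l_i:
  G: (15/57) * 5 = 75/57
  H: (6/57) * 5 = 30/57
  D: (20/57) * 3 = 60/57
  B: (16/57) * 4 = 64/57
Sum = (75 + 30 + 60 + 64)/57 = 229/57

L = 229/57 = 4.0175 bits/symbol


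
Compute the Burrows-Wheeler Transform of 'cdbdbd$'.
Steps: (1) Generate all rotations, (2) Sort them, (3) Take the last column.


Rotations (sorted):
  0: $cdbdbd -> last char: d
  1: bd$cdbd -> last char: d
  2: bdbd$cd -> last char: d
  3: cdbdbd$ -> last char: $
  4: d$cdbdb -> last char: b
  5: dbd$cdb -> last char: b
  6: dbdbd$c -> last char: c


BWT = ddd$bbc


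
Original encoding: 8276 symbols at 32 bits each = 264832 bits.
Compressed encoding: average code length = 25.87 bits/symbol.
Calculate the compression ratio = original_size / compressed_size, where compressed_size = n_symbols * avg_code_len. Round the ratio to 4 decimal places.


original_size = n_symbols * orig_bits = 8276 * 32 = 264832 bits
compressed_size = n_symbols * avg_code_len = 8276 * 25.87 = 214100.12 bits
ratio = original_size / compressed_size = 264832 / 214100.12 = 1.237

Compression ratio = 1.237


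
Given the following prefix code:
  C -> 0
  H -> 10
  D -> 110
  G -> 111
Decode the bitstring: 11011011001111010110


Decoding step by step:
Bits 110 -> D
Bits 110 -> D
Bits 110 -> D
Bits 0 -> C
Bits 111 -> G
Bits 10 -> H
Bits 10 -> H
Bits 110 -> D


Decoded message: DDDCGHHD


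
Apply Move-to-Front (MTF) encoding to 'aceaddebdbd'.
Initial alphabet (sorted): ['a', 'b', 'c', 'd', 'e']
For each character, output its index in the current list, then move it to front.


MTF encoding:
'a': index 0 in ['a', 'b', 'c', 'd', 'e'] -> ['a', 'b', 'c', 'd', 'e']
'c': index 2 in ['a', 'b', 'c', 'd', 'e'] -> ['c', 'a', 'b', 'd', 'e']
'e': index 4 in ['c', 'a', 'b', 'd', 'e'] -> ['e', 'c', 'a', 'b', 'd']
'a': index 2 in ['e', 'c', 'a', 'b', 'd'] -> ['a', 'e', 'c', 'b', 'd']
'd': index 4 in ['a', 'e', 'c', 'b', 'd'] -> ['d', 'a', 'e', 'c', 'b']
'd': index 0 in ['d', 'a', 'e', 'c', 'b'] -> ['d', 'a', 'e', 'c', 'b']
'e': index 2 in ['d', 'a', 'e', 'c', 'b'] -> ['e', 'd', 'a', 'c', 'b']
'b': index 4 in ['e', 'd', 'a', 'c', 'b'] -> ['b', 'e', 'd', 'a', 'c']
'd': index 2 in ['b', 'e', 'd', 'a', 'c'] -> ['d', 'b', 'e', 'a', 'c']
'b': index 1 in ['d', 'b', 'e', 'a', 'c'] -> ['b', 'd', 'e', 'a', 'c']
'd': index 1 in ['b', 'd', 'e', 'a', 'c'] -> ['d', 'b', 'e', 'a', 'c']


Output: [0, 2, 4, 2, 4, 0, 2, 4, 2, 1, 1]


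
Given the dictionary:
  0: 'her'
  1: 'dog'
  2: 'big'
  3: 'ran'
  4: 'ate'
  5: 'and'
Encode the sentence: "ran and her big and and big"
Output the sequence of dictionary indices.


Look up each word in the dictionary:
  'ran' -> 3
  'and' -> 5
  'her' -> 0
  'big' -> 2
  'and' -> 5
  'and' -> 5
  'big' -> 2

Encoded: [3, 5, 0, 2, 5, 5, 2]


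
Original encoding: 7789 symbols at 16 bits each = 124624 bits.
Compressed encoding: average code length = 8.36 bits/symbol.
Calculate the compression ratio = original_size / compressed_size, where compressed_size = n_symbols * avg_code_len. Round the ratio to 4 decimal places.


original_size = n_symbols * orig_bits = 7789 * 16 = 124624 bits
compressed_size = n_symbols * avg_code_len = 7789 * 8.36 = 65116.04 bits
ratio = original_size / compressed_size = 124624 / 65116.04 = 1.9139

Compression ratio = 1.9139


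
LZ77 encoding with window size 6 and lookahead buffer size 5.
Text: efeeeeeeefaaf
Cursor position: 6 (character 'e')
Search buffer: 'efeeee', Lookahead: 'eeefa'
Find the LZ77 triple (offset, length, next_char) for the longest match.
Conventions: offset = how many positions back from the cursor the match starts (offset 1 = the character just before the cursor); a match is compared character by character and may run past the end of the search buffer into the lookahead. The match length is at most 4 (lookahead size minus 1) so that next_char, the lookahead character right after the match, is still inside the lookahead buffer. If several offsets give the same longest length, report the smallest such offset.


Try each offset into the search buffer:
  offset=1 (pos 5, char 'e'): match length 3
  offset=2 (pos 4, char 'e'): match length 3
  offset=3 (pos 3, char 'e'): match length 3
  offset=4 (pos 2, char 'e'): match length 3
  offset=5 (pos 1, char 'f'): match length 0
  offset=6 (pos 0, char 'e'): match length 1
Longest match has length 3, found at offsets 1, 2, 3, 4; take the smallest, offset 1.
next_char = character at position 6 + 3 = 9 -> 'f'

Best match: offset=1, length=3 (matching 'eee' starting at position 5)
LZ77 triple: (1, 3, 'f')


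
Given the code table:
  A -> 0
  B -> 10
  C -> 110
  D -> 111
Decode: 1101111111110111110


Decoding:
110 -> C
111 -> D
111 -> D
111 -> D
0 -> A
111 -> D
110 -> C


Result: CDDDADC


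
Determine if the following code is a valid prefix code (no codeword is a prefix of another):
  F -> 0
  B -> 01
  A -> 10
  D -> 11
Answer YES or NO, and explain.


Checking each pair (does one codeword prefix another?):
  F='0' vs B='01': prefix -- VIOLATION

NO -- this is NOT a valid prefix code. F (0) is a prefix of B (01).


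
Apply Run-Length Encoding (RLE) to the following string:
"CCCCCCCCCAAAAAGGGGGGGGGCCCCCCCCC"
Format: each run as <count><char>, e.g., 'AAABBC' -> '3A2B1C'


Scanning runs left to right:
  i=0: run of 'C' x 9 -> '9C'
  i=9: run of 'A' x 5 -> '5A'
  i=14: run of 'G' x 9 -> '9G'
  i=23: run of 'C' x 9 -> '9C'

RLE = 9C5A9G9C


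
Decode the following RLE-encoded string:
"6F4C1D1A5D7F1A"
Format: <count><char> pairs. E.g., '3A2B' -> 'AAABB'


Expanding each <count><char> pair:
  6F -> 'FFFFFF'
  4C -> 'CCCC'
  1D -> 'D'
  1A -> 'A'
  5D -> 'DDDDD'
  7F -> 'FFFFFFF'
  1A -> 'A'

Decoded = FFFFFFCCCCDADDDDDFFFFFFFA


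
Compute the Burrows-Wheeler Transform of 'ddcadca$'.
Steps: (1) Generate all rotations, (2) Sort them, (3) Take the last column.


Rotations (sorted):
  0: $ddcadca -> last char: a
  1: a$ddcadc -> last char: c
  2: adca$ddc -> last char: c
  3: ca$ddcad -> last char: d
  4: cadca$dd -> last char: d
  5: dca$ddca -> last char: a
  6: dcadca$d -> last char: d
  7: ddcadca$ -> last char: $


BWT = accddad$


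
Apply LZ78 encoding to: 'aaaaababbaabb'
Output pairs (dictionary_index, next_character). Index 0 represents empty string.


LZ78 encoding steps:
Dictionary: {0: ''}
Step 1: w='' (idx 0), next='a' -> output (0, 'a'), add 'a' as idx 1
Step 2: w='a' (idx 1), next='a' -> output (1, 'a'), add 'aa' as idx 2
Step 3: w='aa' (idx 2), next='b' -> output (2, 'b'), add 'aab' as idx 3
Step 4: w='a' (idx 1), next='b' -> output (1, 'b'), add 'ab' as idx 4
Step 5: w='' (idx 0), next='b' -> output (0, 'b'), add 'b' as idx 5
Step 6: w='aab' (idx 3), next='b' -> output (3, 'b'), add 'aabb' as idx 6


Encoded: [(0, 'a'), (1, 'a'), (2, 'b'), (1, 'b'), (0, 'b'), (3, 'b')]


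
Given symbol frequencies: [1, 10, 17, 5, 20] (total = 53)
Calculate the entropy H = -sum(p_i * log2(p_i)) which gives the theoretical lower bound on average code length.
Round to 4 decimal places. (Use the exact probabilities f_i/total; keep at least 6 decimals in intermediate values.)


Per-symbol terms -p_i * log2(p_i) with p_i = f_i/53:
  p = 1/53 = 0.018868: log2(p) = -5.727920, -p*log2(p) = 0.108074
  p = 10/53 = 0.188679: log2(p) = -2.405992, -p*log2(p) = 0.453961
  p = 17/53 = 0.320755: log2(p) = -1.640458, -p*log2(p) = 0.526185
  p = 5/53 = 0.094340: log2(p) = -3.405992, -p*log2(p) = 0.321320
  p = 20/53 = 0.377358: log2(p) = -1.405992, -p*log2(p) = 0.530563
H = 0.108074 + 0.453961 + 0.526185 + 0.321320 + 0.530563 = 1.940103

H = 1.9401 bits/symbol


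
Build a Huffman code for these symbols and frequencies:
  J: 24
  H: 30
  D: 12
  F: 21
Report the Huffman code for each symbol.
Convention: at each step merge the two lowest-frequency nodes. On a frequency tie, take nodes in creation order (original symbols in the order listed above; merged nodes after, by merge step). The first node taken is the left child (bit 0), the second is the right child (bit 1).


Huffman tree construction:
Step 1: Merge D(12) + F(21) = 33
Step 2: Merge J(24) + H(30) = 54
Step 3: Merge (D+F)(33) + (J+H)(54) = 87
Read each symbol's code off the tree from the root (left child = 0, right child = 1).

Codes:
  J: 10 (length 2)
  H: 11 (length 2)
  D: 00 (length 2)
  F: 01 (length 2)
Average code length: 174/87 = 2.0000 bits/symbol


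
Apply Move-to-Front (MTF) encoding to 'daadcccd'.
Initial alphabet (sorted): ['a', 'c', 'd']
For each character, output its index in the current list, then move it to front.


MTF encoding:
'd': index 2 in ['a', 'c', 'd'] -> ['d', 'a', 'c']
'a': index 1 in ['d', 'a', 'c'] -> ['a', 'd', 'c']
'a': index 0 in ['a', 'd', 'c'] -> ['a', 'd', 'c']
'd': index 1 in ['a', 'd', 'c'] -> ['d', 'a', 'c']
'c': index 2 in ['d', 'a', 'c'] -> ['c', 'd', 'a']
'c': index 0 in ['c', 'd', 'a'] -> ['c', 'd', 'a']
'c': index 0 in ['c', 'd', 'a'] -> ['c', 'd', 'a']
'd': index 1 in ['c', 'd', 'a'] -> ['d', 'c', 'a']


Output: [2, 1, 0, 1, 2, 0, 0, 1]


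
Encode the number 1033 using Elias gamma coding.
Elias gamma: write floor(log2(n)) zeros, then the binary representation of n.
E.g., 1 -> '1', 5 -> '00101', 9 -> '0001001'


num_bits = floor(log2(1033)) + 1 = 11
leading_zeros = num_bits - 1 = 10
binary(1033) = 10000001001

Elias gamma(1033) = '0000000000' + '10000001001' = 000000000010000001001 (21 bits)


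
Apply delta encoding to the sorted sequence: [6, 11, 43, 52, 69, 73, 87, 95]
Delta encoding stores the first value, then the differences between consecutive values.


First value: 6
Deltas:
  11 - 6 = 5
  43 - 11 = 32
  52 - 43 = 9
  69 - 52 = 17
  73 - 69 = 4
  87 - 73 = 14
  95 - 87 = 8


Delta encoded: [6, 5, 32, 9, 17, 4, 14, 8]


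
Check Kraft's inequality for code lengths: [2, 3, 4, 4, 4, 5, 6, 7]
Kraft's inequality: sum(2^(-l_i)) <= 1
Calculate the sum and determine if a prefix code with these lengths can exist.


Sum = 2^(-2) + 2^(-3) + 2^(-4) + 2^(-4) + 2^(-4) + 2^(-5) + 2^(-6) + 2^(-7)
    = 0.25 + 0.125 + 0.0625 + 0.0625 + 0.0625 + 0.03125 + 0.015625 + 0.0078125
    = 79/128 = 0.6171875
Since 0.6171875 <= 1, Kraft's inequality IS satisfied.
A prefix code with these lengths CAN exist.

Kraft sum = 0.6171875. Satisfied.


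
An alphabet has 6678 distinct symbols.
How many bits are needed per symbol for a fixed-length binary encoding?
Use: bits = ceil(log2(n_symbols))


log2(6678) = 12.7052
Bracket: 2^12 = 4096 < 6678 <= 2^13 = 8192
So ceil(log2(6678)) = 13

bits = ceil(log2(6678)) = ceil(12.7052) = 13 bits


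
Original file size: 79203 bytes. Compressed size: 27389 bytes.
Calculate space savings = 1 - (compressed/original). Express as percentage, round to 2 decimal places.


ratio = compressed/original = 27389/79203 = 0.345808
savings = 1 - ratio = 1 - 0.345808 = 0.654192
as a percentage: 0.654192 * 100 = 65.42%

Space savings = 1 - 27389/79203 = 65.42%


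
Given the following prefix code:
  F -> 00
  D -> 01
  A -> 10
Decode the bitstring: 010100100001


Decoding step by step:
Bits 01 -> D
Bits 01 -> D
Bits 00 -> F
Bits 10 -> A
Bits 00 -> F
Bits 01 -> D


Decoded message: DDFAFD


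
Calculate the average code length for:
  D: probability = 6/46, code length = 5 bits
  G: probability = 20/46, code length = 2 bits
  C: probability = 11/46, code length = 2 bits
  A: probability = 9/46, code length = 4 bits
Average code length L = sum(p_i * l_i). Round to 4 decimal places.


Weighted contributions p_i * l_i:
  D: (6/46) * 5 = 30/46
  G: (20/46) * 2 = 40/46
  C: (11/46) * 2 = 22/46
  A: (9/46) * 4 = 36/46
Sum = (30 + 40 + 22 + 36)/46 = 128/46

L = 128/46 = 2.7826 bits/symbol


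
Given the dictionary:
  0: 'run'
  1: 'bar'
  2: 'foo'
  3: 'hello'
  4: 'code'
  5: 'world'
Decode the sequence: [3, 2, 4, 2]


Look up each index in the dictionary:
  3 -> 'hello'
  2 -> 'foo'
  4 -> 'code'
  2 -> 'foo'

Decoded: "hello foo code foo"


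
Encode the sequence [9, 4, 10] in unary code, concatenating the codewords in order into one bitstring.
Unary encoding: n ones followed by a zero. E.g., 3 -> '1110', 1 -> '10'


Encode each number as n ones followed by a terminating 0:
  9 -> 1111111110 (10 bits)
  4 -> 11110 (5 bits)
  10 -> 11111111110 (11 bits)
Total length = 10 + 5 + 11 = 26 bits.

Unary([9, 4, 10]) = 11111111101111011111111110 (26 bits)


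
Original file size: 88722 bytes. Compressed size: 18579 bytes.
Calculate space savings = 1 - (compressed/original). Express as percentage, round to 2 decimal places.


ratio = compressed/original = 18579/88722 = 0.209407
savings = 1 - ratio = 1 - 0.209407 = 0.790593
as a percentage: 0.790593 * 100 = 79.06%

Space savings = 1 - 18579/88722 = 79.06%


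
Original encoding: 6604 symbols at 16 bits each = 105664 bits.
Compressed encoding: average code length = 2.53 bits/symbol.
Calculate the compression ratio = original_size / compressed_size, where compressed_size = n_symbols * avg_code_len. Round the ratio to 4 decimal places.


original_size = n_symbols * orig_bits = 6604 * 16 = 105664 bits
compressed_size = n_symbols * avg_code_len = 6604 * 2.53 = 16708.12 bits
ratio = original_size / compressed_size = 105664 / 16708.12 = 6.3241

Compression ratio = 6.3241


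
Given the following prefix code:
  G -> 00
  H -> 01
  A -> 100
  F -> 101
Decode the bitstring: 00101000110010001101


Decoding step by step:
Bits 00 -> G
Bits 101 -> F
Bits 00 -> G
Bits 01 -> H
Bits 100 -> A
Bits 100 -> A
Bits 01 -> H
Bits 101 -> F


Decoded message: GFGHAAHF


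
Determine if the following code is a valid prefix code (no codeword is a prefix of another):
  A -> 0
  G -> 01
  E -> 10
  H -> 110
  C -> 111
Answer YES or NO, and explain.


Checking each pair (does one codeword prefix another?):
  A='0' vs G='01': prefix -- VIOLATION

NO -- this is NOT a valid prefix code. A (0) is a prefix of G (01).
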